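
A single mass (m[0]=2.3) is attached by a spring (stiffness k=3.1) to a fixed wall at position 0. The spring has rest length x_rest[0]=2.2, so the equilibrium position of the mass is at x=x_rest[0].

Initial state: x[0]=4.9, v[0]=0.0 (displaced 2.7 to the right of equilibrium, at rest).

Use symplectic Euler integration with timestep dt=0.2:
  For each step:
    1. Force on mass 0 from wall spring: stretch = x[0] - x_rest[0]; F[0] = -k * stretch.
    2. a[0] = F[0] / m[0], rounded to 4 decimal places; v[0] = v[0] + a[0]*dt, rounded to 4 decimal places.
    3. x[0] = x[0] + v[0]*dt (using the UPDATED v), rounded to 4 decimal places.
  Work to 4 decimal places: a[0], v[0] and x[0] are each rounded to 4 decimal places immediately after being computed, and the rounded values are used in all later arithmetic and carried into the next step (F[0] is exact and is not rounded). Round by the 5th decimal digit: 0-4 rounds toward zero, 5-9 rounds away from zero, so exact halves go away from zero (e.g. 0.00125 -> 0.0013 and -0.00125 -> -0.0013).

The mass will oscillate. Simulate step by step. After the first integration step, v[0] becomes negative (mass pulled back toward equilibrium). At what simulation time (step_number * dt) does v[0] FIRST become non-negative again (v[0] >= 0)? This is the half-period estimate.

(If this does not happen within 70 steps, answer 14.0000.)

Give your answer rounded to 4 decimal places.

Step 0: x=[4.9000] v=[0.0000]
Step 1: x=[4.7544] v=[-0.7278]
Step 2: x=[4.4711] v=[-1.4164]
Step 3: x=[4.0654] v=[-2.0286]
Step 4: x=[3.5591] v=[-2.5314]
Step 5: x=[2.9795] v=[-2.8978]
Step 6: x=[2.3579] v=[-3.1079]
Step 7: x=[1.7278] v=[-3.1505]
Step 8: x=[1.1232] v=[-3.0232]
Step 9: x=[0.5766] v=[-2.7329]
Step 10: x=[0.1175] v=[-2.2953]
Step 11: x=[-0.2293] v=[-1.7339]
Step 12: x=[-0.4451] v=[-1.0790]
Step 13: x=[-0.5183] v=[-0.3660]
Step 14: x=[-0.4449] v=[0.3668]
First v>=0 after going negative at step 14, time=2.8000

Answer: 2.8000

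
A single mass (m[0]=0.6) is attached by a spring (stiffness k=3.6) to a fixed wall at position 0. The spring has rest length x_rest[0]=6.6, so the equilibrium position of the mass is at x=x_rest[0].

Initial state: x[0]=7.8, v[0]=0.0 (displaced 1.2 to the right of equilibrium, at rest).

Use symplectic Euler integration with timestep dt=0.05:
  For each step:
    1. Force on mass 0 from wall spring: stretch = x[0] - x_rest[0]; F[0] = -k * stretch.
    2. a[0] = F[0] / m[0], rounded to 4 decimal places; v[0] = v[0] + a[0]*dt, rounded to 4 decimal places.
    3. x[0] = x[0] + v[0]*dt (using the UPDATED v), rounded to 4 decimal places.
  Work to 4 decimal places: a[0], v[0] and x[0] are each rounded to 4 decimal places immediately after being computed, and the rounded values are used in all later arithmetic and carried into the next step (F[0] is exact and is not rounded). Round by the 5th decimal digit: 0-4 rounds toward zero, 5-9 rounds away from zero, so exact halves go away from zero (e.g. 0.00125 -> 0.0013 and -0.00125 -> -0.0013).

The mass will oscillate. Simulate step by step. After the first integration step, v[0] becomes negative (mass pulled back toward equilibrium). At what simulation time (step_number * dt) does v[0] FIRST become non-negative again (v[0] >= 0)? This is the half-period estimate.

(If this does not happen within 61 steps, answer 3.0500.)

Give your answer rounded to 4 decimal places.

Step 0: x=[7.8000] v=[0.0000]
Step 1: x=[7.7820] v=[-0.3600]
Step 2: x=[7.7463] v=[-0.7146]
Step 3: x=[7.6934] v=[-1.0585]
Step 4: x=[7.6241] v=[-1.3865]
Step 5: x=[7.5394] v=[-1.6937]
Step 6: x=[7.4406] v=[-1.9755]
Step 7: x=[7.3292] v=[-2.2277]
Step 8: x=[7.2069] v=[-2.4465]
Step 9: x=[7.0755] v=[-2.6286]
Step 10: x=[6.9369] v=[-2.7713]
Step 11: x=[6.7933] v=[-2.8724]
Step 12: x=[6.6468] v=[-2.9304]
Step 13: x=[6.4996] v=[-2.9444]
Step 14: x=[6.3539] v=[-2.9143]
Step 15: x=[6.2119] v=[-2.8405]
Step 16: x=[6.0757] v=[-2.7241]
Step 17: x=[5.9474] v=[-2.5668]
Step 18: x=[5.8289] v=[-2.3710]
Step 19: x=[5.7219] v=[-2.1397]
Step 20: x=[5.6281] v=[-1.8763]
Step 21: x=[5.5489] v=[-1.5847]
Step 22: x=[5.4854] v=[-1.2694]
Step 23: x=[5.4387] v=[-0.9350]
Step 24: x=[5.4094] v=[-0.5866]
Step 25: x=[5.3979] v=[-0.2294]
Step 26: x=[5.4045] v=[0.1312]
First v>=0 after going negative at step 26, time=1.3000

Answer: 1.3000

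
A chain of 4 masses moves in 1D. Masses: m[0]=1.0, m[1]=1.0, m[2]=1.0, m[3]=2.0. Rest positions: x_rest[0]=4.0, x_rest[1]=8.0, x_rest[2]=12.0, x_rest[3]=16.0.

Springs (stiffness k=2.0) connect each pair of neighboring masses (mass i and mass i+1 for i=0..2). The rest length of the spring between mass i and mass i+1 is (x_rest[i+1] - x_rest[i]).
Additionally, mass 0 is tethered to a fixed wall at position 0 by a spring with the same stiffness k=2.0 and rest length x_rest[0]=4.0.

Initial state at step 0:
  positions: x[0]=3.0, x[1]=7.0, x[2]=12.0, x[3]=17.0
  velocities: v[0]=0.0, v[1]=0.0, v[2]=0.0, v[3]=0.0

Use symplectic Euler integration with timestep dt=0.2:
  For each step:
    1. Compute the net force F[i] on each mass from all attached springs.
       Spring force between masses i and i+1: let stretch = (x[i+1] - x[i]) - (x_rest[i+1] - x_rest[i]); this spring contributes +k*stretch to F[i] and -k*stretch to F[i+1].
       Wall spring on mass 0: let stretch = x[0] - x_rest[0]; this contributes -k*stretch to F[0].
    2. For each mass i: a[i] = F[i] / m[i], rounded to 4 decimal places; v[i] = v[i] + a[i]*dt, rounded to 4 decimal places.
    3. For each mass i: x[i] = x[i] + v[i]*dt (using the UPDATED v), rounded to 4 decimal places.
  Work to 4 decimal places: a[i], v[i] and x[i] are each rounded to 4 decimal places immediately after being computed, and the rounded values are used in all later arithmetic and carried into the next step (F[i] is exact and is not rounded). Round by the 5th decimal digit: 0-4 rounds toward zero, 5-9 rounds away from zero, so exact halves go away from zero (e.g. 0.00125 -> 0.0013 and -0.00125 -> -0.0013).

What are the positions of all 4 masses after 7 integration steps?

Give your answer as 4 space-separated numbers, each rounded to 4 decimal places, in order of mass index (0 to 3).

Step 0: x=[3.0000 7.0000 12.0000 17.0000] v=[0.0000 0.0000 0.0000 0.0000]
Step 1: x=[3.0800 7.0800 12.0000 16.9600] v=[0.4000 0.4000 0.0000 -0.2000]
Step 2: x=[3.2336 7.2336 12.0032 16.8816] v=[0.7680 0.7680 0.0160 -0.3920]
Step 3: x=[3.4485 7.4488 12.0151 16.7681] v=[1.0746 1.0758 0.0595 -0.5677]
Step 4: x=[3.7076 7.7092 12.0419 16.6244] v=[1.2953 1.3022 0.1342 -0.7183]
Step 5: x=[3.9902 7.9961 12.0887 16.4574] v=[1.4129 1.4346 0.2341 -0.8348]
Step 6: x=[4.2740 8.2900 12.1576 16.2757] v=[1.4192 1.4693 0.3445 -0.9085]
Step 7: x=[4.5372 8.5720 12.2465 16.0893] v=[1.3160 1.4099 0.4447 -0.9321]

Answer: 4.5372 8.5720 12.2465 16.0893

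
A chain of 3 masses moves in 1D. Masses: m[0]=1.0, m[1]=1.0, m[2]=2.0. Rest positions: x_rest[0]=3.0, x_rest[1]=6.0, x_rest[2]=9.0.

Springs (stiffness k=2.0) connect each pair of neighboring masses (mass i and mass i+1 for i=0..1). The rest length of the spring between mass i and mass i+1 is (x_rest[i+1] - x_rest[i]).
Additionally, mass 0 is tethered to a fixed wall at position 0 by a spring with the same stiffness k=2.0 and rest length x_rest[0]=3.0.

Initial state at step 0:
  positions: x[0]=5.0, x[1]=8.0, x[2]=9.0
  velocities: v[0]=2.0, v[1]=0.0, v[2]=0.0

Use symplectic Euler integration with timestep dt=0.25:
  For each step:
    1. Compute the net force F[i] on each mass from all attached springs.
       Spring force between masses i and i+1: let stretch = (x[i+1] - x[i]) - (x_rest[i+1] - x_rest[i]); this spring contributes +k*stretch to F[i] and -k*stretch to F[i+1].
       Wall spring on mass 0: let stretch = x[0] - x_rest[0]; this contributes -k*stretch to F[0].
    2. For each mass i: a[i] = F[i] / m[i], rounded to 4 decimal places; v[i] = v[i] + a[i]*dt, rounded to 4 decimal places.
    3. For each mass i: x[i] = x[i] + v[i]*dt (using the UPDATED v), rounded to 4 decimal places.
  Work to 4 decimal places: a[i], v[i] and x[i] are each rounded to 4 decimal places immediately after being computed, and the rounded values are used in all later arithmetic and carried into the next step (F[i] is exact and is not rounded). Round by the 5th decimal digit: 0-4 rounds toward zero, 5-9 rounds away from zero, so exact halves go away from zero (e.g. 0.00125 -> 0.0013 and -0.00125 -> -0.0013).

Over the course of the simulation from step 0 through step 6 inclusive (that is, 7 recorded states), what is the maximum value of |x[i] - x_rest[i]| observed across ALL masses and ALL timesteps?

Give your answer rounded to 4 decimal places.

Answer: 2.2500

Derivation:
Step 0: x=[5.0000 8.0000 9.0000] v=[2.0000 0.0000 0.0000]
Step 1: x=[5.2500 7.7500 9.1250] v=[1.0000 -1.0000 0.5000]
Step 2: x=[5.1563 7.3594 9.3516] v=[-0.3750 -1.5625 0.9063]
Step 3: x=[4.6934 6.9424 9.6412] v=[-1.8516 -1.6680 1.1583]
Step 4: x=[3.9250 6.5816 9.9496] v=[-3.0738 -1.4431 1.2336]
Step 5: x=[2.9980 6.3098 10.2350] v=[-3.7080 -1.0874 1.1416]
Step 6: x=[2.1102 6.1146 10.4626] v=[-3.5511 -0.7807 0.9103]
Max displacement = 2.2500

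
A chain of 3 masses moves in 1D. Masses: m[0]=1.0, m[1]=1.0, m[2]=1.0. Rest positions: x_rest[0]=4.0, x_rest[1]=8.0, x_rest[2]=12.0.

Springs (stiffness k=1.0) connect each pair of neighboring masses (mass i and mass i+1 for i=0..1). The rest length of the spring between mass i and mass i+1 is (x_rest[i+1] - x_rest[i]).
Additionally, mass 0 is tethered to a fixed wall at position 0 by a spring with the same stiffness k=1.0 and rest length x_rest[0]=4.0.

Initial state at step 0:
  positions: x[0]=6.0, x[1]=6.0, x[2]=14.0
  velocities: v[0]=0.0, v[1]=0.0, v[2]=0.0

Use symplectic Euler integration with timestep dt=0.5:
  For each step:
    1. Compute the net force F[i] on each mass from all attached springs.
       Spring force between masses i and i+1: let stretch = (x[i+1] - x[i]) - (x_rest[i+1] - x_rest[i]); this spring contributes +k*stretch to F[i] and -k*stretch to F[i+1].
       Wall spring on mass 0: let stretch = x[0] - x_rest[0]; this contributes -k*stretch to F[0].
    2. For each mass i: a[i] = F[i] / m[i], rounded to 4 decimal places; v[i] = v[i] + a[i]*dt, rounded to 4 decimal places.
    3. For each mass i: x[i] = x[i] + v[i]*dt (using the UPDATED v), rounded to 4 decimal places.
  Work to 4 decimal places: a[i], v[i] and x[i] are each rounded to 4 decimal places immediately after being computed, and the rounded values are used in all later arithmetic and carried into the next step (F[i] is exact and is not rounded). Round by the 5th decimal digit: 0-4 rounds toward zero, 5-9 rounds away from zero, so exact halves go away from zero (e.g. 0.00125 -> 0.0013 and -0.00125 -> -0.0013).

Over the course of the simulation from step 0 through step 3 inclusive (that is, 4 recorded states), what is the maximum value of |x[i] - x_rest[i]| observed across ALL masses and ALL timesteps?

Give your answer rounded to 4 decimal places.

Step 0: x=[6.0000 6.0000 14.0000] v=[0.0000 0.0000 0.0000]
Step 1: x=[4.5000 8.0000 13.0000] v=[-3.0000 4.0000 -2.0000]
Step 2: x=[2.7500 10.3750 11.7500] v=[-3.5000 4.7500 -2.5000]
Step 3: x=[2.2188 11.1875 11.1563] v=[-1.0625 1.6250 -1.1875]
Max displacement = 3.1875

Answer: 3.1875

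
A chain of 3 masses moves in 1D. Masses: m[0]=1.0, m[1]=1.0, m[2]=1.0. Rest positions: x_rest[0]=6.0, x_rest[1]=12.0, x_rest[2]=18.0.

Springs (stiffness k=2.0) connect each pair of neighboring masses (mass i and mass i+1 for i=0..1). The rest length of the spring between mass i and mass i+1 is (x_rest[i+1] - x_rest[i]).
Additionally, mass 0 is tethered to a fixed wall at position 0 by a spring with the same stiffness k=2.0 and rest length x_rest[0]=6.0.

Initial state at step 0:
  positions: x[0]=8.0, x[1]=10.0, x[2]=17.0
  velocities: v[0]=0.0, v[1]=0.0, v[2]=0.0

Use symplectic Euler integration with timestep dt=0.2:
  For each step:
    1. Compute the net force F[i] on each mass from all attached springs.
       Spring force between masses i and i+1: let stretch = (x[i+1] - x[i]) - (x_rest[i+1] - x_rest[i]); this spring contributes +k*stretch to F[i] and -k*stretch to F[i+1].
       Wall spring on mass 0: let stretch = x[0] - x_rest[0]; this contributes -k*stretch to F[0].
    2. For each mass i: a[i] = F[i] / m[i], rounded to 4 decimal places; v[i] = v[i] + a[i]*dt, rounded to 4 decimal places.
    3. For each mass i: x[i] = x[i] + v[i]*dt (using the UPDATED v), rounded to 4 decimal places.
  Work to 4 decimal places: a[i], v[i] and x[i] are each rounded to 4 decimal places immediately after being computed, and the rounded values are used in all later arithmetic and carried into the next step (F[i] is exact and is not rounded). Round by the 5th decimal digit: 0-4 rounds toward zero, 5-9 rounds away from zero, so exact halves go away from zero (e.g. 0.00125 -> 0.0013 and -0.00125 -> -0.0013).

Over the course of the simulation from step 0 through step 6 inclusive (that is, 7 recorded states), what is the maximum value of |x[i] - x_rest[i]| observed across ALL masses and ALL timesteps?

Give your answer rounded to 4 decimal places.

Answer: 2.3822

Derivation:
Step 0: x=[8.0000 10.0000 17.0000] v=[0.0000 0.0000 0.0000]
Step 1: x=[7.5200 10.4000 16.9200] v=[-2.4000 2.0000 -0.4000]
Step 2: x=[6.6688 11.0912 16.7984] v=[-4.2560 3.4560 -0.6080]
Step 3: x=[5.6379 11.8852 16.7002] v=[-5.1546 3.9699 -0.4909]
Step 4: x=[4.6557 12.5646 16.6968] v=[-4.9108 3.3970 -0.0169]
Step 5: x=[3.9338 12.9419 16.8428] v=[-3.6095 1.8863 0.7302]
Step 6: x=[3.6178 12.9106 17.1568] v=[-1.5798 -0.1566 1.5698]
Max displacement = 2.3822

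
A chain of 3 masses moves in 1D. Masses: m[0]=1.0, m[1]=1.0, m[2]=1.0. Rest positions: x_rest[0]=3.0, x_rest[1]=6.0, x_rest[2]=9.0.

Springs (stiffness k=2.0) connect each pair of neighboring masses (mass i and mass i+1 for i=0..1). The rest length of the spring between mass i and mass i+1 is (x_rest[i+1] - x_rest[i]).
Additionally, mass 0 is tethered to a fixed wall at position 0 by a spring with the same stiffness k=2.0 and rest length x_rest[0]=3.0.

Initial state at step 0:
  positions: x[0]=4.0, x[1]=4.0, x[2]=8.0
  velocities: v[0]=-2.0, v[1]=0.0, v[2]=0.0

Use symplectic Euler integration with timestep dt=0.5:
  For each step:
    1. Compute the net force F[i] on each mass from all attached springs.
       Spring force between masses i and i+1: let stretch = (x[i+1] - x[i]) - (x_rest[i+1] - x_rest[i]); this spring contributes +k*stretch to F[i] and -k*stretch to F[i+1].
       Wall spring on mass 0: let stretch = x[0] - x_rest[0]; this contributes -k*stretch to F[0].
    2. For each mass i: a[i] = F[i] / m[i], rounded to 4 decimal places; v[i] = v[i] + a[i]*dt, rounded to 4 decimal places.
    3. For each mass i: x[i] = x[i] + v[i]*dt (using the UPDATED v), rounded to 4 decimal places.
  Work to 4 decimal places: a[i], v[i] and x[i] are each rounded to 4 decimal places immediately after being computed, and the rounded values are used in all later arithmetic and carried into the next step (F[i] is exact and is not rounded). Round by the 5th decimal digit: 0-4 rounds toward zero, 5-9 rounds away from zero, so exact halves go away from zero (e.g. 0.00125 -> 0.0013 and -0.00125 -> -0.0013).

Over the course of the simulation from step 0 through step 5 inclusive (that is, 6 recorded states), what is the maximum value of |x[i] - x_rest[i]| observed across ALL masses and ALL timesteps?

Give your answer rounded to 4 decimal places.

Step 0: x=[4.0000 4.0000 8.0000] v=[-2.0000 0.0000 0.0000]
Step 1: x=[1.0000 6.0000 7.5000] v=[-6.0000 4.0000 -1.0000]
Step 2: x=[0.0000 6.2500 7.7500] v=[-2.0000 0.5000 0.5000]
Step 3: x=[2.1250 4.1250 8.7500] v=[4.2500 -4.2500 2.0000]
Step 4: x=[4.1875 3.3125 8.9375] v=[4.1250 -1.6250 0.3750]
Step 5: x=[3.7188 5.7500 7.8125] v=[-0.9375 4.8750 -2.2500]
Max displacement = 3.0000

Answer: 3.0000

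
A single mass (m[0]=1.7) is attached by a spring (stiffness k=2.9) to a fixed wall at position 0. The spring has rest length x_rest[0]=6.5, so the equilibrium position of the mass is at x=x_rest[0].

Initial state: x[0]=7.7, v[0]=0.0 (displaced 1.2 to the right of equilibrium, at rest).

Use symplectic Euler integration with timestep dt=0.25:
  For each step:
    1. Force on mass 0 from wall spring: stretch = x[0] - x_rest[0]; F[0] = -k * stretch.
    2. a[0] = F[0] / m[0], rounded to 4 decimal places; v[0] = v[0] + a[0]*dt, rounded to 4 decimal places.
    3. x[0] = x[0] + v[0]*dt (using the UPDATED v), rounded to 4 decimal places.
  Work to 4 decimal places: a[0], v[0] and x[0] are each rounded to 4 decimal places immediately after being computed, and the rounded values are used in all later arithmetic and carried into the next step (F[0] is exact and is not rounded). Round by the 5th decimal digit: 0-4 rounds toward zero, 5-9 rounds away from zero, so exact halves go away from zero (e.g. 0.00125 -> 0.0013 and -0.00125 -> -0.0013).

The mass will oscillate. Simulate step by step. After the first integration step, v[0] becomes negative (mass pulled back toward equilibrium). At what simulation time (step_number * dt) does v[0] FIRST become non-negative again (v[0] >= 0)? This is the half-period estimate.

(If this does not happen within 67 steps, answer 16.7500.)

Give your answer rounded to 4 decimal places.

Answer: 2.5000

Derivation:
Step 0: x=[7.7000] v=[0.0000]
Step 1: x=[7.5721] v=[-0.5118]
Step 2: x=[7.3299] v=[-0.9690]
Step 3: x=[6.9992] v=[-1.3229]
Step 4: x=[6.6153] v=[-1.5358]
Step 5: x=[6.2191] v=[-1.5850]
Step 6: x=[5.8528] v=[-1.4652]
Step 7: x=[5.5555] v=[-1.1892]
Step 8: x=[5.3589] v=[-0.7864]
Step 9: x=[5.2840] v=[-0.2998]
Step 10: x=[5.3387] v=[0.2188]
First v>=0 after going negative at step 10, time=2.5000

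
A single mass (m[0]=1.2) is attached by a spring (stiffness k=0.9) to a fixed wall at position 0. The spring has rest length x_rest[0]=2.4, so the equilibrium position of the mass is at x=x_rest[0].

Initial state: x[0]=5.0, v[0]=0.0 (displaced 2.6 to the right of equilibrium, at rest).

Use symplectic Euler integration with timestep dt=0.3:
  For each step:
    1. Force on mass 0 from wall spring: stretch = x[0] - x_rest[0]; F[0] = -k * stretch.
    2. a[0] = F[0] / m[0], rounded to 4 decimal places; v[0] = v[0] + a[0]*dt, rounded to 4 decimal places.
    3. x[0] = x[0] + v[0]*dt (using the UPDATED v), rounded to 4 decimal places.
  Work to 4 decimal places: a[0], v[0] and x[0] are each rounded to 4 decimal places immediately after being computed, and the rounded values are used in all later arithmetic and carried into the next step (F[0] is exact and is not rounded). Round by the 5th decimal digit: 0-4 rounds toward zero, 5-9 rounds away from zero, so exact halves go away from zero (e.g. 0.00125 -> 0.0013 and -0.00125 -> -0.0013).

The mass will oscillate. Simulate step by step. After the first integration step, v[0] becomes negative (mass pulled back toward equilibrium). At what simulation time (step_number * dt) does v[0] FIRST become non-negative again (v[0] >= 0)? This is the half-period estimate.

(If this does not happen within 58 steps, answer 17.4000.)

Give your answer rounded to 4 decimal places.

Step 0: x=[5.0000] v=[0.0000]
Step 1: x=[4.8245] v=[-0.5850]
Step 2: x=[4.4854] v=[-1.1305]
Step 3: x=[4.0055] v=[-1.5997]
Step 4: x=[3.4172] v=[-1.9609]
Step 5: x=[2.7603] v=[-2.1898]
Step 6: x=[2.0790] v=[-2.2709]
Step 7: x=[1.4194] v=[-2.1987]
Step 8: x=[0.8260] v=[-1.9781]
Step 9: x=[0.3388] v=[-1.6240]
Step 10: x=[-0.0093] v=[-1.1602]
Step 11: x=[-0.1947] v=[-0.6181]
Step 12: x=[-0.2050] v=[-0.0343]
Step 13: x=[-0.0395] v=[0.5518]
First v>=0 after going negative at step 13, time=3.9000

Answer: 3.9000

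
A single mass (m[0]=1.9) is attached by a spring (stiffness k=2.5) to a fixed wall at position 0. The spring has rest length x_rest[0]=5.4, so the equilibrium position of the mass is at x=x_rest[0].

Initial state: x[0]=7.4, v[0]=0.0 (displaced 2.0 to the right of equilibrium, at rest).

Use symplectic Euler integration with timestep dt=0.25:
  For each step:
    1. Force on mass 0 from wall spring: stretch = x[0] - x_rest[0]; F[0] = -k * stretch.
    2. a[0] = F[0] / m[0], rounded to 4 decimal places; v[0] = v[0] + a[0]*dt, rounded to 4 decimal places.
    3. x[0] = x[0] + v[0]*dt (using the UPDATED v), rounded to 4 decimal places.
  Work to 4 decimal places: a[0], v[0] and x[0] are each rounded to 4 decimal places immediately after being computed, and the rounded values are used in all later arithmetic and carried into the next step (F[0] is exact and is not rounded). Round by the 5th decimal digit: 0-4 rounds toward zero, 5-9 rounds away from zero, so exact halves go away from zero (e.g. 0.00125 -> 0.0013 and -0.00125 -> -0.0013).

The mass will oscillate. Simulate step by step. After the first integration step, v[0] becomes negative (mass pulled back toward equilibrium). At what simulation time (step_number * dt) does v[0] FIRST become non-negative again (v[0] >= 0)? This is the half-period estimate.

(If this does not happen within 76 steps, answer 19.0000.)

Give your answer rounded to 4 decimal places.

Step 0: x=[7.4000] v=[0.0000]
Step 1: x=[7.2355] v=[-0.6579]
Step 2: x=[6.9201] v=[-1.2617]
Step 3: x=[6.4797] v=[-1.7617]
Step 4: x=[5.9505] v=[-2.1169]
Step 5: x=[5.3760] v=[-2.2980]
Step 6: x=[4.8035] v=[-2.2901]
Step 7: x=[4.2800] v=[-2.0939]
Step 8: x=[3.8486] v=[-1.7255]
Step 9: x=[3.5448] v=[-1.2152]
Step 10: x=[3.3936] v=[-0.6049]
Step 11: x=[3.4074] v=[0.0551]
First v>=0 after going negative at step 11, time=2.7500

Answer: 2.7500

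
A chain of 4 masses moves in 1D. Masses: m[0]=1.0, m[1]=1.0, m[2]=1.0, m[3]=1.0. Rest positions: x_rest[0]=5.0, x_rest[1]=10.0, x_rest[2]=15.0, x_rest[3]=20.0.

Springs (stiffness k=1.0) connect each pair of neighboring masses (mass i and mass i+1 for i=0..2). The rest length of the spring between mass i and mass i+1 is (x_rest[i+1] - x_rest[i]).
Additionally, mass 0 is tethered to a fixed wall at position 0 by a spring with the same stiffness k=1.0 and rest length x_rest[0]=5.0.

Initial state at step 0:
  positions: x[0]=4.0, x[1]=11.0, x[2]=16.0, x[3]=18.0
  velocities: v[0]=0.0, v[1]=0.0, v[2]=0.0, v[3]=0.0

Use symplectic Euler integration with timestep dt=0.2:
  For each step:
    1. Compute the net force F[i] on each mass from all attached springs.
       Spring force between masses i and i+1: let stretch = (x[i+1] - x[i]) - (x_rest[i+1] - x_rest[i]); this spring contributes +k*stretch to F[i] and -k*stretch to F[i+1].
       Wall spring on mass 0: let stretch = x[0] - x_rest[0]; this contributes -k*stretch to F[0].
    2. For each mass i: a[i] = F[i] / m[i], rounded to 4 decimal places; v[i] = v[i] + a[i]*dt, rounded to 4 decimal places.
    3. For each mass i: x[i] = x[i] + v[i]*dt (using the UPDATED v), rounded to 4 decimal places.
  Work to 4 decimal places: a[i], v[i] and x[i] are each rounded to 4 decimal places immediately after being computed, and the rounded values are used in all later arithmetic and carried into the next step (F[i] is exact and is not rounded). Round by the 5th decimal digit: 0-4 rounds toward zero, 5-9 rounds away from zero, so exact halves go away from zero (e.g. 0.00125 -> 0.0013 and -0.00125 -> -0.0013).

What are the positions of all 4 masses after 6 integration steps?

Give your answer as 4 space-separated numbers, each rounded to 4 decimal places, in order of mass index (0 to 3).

Answer: 5.7261 9.7221 14.1820 19.9146

Derivation:
Step 0: x=[4.0000 11.0000 16.0000 18.0000] v=[0.0000 0.0000 0.0000 0.0000]
Step 1: x=[4.1200 10.9200 15.8800 18.1200] v=[0.6000 -0.4000 -0.6000 0.6000]
Step 2: x=[4.3472 10.7664 15.6512 18.3504] v=[1.1360 -0.7680 -1.1440 1.1520]
Step 3: x=[4.6573 10.5514 15.3350 18.6728] v=[1.5504 -1.0749 -1.5811 1.6122]
Step 4: x=[5.0169 10.2920 14.9609 19.0617] v=[1.7978 -1.2970 -1.8703 1.9446]
Step 5: x=[5.3868 10.0084 14.5641 19.4866] v=[1.8494 -1.4182 -1.9839 2.1244]
Step 6: x=[5.7261 9.7221 14.1820 19.9146] v=[1.6964 -1.4314 -1.9105 2.1399]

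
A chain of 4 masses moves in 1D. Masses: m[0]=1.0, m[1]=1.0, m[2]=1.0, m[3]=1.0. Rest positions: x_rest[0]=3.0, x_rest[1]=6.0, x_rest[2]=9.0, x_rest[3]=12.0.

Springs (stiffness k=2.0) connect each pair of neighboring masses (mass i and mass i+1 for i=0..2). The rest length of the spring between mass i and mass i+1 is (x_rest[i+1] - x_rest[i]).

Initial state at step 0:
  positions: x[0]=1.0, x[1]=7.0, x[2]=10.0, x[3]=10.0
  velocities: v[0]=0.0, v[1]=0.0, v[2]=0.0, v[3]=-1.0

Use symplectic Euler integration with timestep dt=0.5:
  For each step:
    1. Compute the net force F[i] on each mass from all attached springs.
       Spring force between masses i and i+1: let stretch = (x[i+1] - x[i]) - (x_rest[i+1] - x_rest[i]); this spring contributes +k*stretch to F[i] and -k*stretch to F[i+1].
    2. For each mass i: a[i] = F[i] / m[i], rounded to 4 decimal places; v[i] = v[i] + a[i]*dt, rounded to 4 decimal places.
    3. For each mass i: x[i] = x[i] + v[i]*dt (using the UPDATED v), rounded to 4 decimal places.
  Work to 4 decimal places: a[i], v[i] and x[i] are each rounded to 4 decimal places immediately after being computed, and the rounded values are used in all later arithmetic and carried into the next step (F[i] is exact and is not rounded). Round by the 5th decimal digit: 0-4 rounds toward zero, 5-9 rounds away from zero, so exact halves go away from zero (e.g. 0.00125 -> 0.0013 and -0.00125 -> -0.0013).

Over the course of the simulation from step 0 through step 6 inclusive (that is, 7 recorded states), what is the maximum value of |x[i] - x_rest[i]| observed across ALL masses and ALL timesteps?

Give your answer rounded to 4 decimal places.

Step 0: x=[1.0000 7.0000 10.0000 10.0000] v=[0.0000 0.0000 0.0000 -1.0000]
Step 1: x=[2.5000 5.5000 8.5000 11.0000] v=[3.0000 -3.0000 -3.0000 2.0000]
Step 2: x=[4.0000 4.0000 6.7500 12.2500] v=[3.0000 -3.0000 -3.5000 2.5000]
Step 3: x=[4.0000 3.8750 6.3750 12.2500] v=[0.0000 -0.2500 -0.7500 0.0000]
Step 4: x=[2.4375 5.0625 7.6875 10.8125] v=[-3.1250 2.3750 2.6250 -2.8750]
Step 5: x=[0.6875 6.2500 9.2500 9.3125] v=[-3.5000 2.3750 3.1250 -3.0000]
Step 6: x=[0.2188 6.1563 9.3438 9.2813] v=[-0.9375 -0.1875 0.1875 -0.0625]
Max displacement = 2.7812

Answer: 2.7812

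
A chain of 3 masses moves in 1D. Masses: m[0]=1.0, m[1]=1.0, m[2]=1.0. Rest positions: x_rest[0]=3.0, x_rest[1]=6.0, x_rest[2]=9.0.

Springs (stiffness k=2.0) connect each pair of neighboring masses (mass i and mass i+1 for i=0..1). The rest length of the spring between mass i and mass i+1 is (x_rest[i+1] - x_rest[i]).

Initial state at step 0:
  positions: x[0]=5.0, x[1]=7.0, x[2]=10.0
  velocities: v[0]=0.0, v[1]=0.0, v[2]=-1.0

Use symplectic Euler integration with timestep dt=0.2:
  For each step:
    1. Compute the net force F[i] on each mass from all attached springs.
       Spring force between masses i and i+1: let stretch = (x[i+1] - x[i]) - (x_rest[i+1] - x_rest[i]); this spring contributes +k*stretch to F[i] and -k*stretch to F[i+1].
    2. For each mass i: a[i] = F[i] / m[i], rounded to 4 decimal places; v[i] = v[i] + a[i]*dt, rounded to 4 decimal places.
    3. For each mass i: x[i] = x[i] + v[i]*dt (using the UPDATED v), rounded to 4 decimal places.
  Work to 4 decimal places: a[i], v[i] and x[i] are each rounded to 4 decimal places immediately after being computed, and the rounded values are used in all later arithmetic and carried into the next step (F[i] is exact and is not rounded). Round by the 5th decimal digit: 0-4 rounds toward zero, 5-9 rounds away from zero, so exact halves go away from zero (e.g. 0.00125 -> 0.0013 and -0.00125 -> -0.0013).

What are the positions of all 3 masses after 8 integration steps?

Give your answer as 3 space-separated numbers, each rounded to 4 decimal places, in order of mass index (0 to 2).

Answer: 3.6646 6.8641 9.8713

Derivation:
Step 0: x=[5.0000 7.0000 10.0000] v=[0.0000 0.0000 -1.0000]
Step 1: x=[4.9200 7.0800 9.8000] v=[-0.4000 0.4000 -1.0000]
Step 2: x=[4.7728 7.2048 9.6224] v=[-0.7360 0.6240 -0.8880]
Step 3: x=[4.5802 7.3284 9.4914] v=[-0.9632 0.6182 -0.6550]
Step 4: x=[4.3674 7.4052 9.4274] v=[-1.0639 0.3841 -0.3202]
Step 5: x=[4.1576 7.4008 9.4416] v=[-1.0488 -0.0221 0.0709]
Step 6: x=[3.9673 7.3002 9.5325] v=[-0.9515 -0.5031 0.4546]
Step 7: x=[3.8036 7.1115 9.6848] v=[-0.8183 -0.9433 0.7617]
Step 8: x=[3.6646 6.8641 9.8713] v=[-0.6951 -1.2371 0.9324]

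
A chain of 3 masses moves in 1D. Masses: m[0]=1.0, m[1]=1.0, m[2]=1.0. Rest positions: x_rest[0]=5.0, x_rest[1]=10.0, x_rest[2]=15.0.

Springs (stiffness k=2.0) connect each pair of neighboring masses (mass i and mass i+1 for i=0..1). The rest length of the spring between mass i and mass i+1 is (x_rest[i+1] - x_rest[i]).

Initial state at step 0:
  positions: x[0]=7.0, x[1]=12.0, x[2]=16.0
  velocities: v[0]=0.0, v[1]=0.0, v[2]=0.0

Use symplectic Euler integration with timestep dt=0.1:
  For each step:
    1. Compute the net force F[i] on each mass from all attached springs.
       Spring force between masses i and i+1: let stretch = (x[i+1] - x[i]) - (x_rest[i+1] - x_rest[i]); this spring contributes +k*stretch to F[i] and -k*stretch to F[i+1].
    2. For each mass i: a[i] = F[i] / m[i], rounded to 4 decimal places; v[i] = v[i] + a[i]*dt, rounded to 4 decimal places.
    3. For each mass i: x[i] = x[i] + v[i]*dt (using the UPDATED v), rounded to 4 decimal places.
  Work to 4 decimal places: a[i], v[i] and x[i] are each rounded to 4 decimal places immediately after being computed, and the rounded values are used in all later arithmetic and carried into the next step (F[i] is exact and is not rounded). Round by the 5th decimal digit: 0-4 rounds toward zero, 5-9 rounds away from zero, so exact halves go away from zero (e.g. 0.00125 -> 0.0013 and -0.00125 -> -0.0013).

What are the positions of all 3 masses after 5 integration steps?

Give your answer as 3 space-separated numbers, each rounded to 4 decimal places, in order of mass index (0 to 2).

Step 0: x=[7.0000 12.0000 16.0000] v=[0.0000 0.0000 0.0000]
Step 1: x=[7.0000 11.9800 16.0200] v=[0.0000 -0.2000 0.2000]
Step 2: x=[6.9996 11.9412 16.0592] v=[-0.0040 -0.3880 0.3920]
Step 3: x=[6.9980 11.8859 16.1160] v=[-0.0157 -0.5527 0.5684]
Step 4: x=[6.9942 11.8175 16.1882] v=[-0.0381 -0.6843 0.7224]
Step 5: x=[6.9869 11.7400 16.2730] v=[-0.0734 -0.7748 0.8483]

Answer: 6.9869 11.7400 16.2730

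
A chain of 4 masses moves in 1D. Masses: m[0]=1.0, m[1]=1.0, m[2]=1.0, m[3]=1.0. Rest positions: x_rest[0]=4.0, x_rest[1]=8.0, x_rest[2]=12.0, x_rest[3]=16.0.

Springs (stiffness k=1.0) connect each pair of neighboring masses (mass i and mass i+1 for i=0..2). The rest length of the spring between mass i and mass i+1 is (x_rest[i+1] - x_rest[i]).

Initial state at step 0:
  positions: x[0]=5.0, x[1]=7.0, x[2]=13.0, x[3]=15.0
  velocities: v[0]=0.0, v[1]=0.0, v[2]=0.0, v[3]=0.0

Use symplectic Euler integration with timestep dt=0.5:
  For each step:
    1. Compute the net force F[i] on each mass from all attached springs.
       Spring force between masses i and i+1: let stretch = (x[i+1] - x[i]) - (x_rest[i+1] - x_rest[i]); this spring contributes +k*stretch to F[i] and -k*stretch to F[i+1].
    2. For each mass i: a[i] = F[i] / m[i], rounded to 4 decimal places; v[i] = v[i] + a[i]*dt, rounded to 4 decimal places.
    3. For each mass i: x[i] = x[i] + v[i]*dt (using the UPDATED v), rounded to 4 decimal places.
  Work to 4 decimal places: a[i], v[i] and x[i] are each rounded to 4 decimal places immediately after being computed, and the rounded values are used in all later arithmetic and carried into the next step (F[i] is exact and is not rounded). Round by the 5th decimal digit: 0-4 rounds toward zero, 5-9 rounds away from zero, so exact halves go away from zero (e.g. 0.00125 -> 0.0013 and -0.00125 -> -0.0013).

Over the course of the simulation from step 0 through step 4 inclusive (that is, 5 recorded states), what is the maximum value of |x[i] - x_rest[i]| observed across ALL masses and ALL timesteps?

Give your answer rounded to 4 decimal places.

Answer: 1.3750

Derivation:
Step 0: x=[5.0000 7.0000 13.0000 15.0000] v=[0.0000 0.0000 0.0000 0.0000]
Step 1: x=[4.5000 8.0000 12.0000 15.5000] v=[-1.0000 2.0000 -2.0000 1.0000]
Step 2: x=[3.8750 9.1250 10.8750 16.1250] v=[-1.2500 2.2500 -2.2500 1.2500]
Step 3: x=[3.5625 9.3750 10.6250 16.4375] v=[-0.6250 0.5000 -0.5000 0.6250]
Step 4: x=[3.7032 8.4844 11.5157 16.2969] v=[0.2813 -1.7813 1.7813 -0.2813]
Max displacement = 1.3750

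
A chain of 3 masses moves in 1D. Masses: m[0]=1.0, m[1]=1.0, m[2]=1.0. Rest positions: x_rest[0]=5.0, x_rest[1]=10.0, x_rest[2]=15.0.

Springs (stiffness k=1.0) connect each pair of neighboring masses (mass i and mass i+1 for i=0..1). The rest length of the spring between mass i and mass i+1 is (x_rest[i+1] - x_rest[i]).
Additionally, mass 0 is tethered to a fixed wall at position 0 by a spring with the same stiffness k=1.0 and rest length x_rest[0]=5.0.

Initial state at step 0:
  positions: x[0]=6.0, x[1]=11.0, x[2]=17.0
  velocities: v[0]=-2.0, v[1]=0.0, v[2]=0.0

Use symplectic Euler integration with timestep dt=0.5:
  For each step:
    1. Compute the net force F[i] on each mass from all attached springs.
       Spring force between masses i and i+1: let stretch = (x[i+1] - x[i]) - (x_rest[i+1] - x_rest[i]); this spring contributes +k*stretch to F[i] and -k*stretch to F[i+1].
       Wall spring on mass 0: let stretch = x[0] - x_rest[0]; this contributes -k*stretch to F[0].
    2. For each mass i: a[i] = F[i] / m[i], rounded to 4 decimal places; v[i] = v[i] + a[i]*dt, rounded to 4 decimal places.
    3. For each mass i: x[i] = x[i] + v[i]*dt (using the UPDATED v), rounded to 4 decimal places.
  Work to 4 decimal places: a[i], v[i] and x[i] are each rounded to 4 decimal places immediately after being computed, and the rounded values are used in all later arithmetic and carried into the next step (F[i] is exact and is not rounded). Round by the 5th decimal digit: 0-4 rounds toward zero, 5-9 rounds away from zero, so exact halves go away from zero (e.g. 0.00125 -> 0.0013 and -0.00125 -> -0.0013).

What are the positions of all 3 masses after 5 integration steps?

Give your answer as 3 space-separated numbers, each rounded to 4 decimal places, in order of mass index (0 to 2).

Answer: 5.5157 9.0274 14.8467

Derivation:
Step 0: x=[6.0000 11.0000 17.0000] v=[-2.0000 0.0000 0.0000]
Step 1: x=[4.7500 11.2500 16.7500] v=[-2.5000 0.5000 -0.5000]
Step 2: x=[3.9375 11.2500 16.3750] v=[-1.6250 0.0000 -0.7500]
Step 3: x=[3.9688 10.7031 15.9688] v=[0.0625 -1.0938 -0.8125]
Step 4: x=[4.6915 9.7891 15.4961] v=[1.4453 -1.8281 -0.9454]
Step 5: x=[5.5157 9.0274 14.8467] v=[1.6484 -1.5234 -1.2989]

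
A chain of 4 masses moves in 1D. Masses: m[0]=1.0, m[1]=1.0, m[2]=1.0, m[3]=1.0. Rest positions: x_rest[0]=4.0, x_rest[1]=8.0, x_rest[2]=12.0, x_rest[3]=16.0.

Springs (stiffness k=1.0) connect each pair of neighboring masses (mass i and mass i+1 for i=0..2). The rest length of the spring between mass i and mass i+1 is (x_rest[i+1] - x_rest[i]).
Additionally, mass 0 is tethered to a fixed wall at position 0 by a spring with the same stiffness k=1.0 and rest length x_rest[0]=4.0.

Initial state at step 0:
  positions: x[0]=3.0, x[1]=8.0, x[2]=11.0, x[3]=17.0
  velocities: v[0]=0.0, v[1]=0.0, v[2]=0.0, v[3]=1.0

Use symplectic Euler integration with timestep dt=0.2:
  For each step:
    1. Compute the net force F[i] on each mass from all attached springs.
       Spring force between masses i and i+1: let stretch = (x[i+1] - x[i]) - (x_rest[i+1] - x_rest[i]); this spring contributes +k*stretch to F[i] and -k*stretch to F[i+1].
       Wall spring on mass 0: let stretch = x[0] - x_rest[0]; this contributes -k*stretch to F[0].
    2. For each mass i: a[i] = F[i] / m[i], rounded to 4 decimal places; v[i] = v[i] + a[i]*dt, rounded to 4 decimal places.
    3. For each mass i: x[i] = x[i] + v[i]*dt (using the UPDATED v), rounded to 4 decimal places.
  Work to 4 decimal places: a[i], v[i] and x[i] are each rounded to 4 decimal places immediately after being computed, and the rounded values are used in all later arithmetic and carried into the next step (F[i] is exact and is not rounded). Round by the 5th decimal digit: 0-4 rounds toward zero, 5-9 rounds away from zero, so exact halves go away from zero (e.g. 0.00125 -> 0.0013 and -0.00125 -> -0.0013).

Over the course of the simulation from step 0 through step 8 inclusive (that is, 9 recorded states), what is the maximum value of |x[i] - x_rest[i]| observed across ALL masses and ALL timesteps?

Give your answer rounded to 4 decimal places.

Step 0: x=[3.0000 8.0000 11.0000 17.0000] v=[0.0000 0.0000 0.0000 1.0000]
Step 1: x=[3.0800 7.9200 11.1200 17.1200] v=[0.4000 -0.4000 0.6000 0.6000]
Step 2: x=[3.2304 7.7744 11.3520 17.1600] v=[0.7520 -0.7280 1.1600 0.2000]
Step 3: x=[3.4333 7.5901 11.6732 17.1277] v=[1.0147 -0.9213 1.6061 -0.1616]
Step 4: x=[3.6652 7.4029 12.0493 17.0372] v=[1.1594 -0.9360 1.8804 -0.4525]
Step 5: x=[3.9000 7.2520 12.4390 16.9072] v=[1.1739 -0.7543 1.9487 -0.6501]
Step 6: x=[4.1129 7.1745 12.8000 16.7585] v=[1.0643 -0.3873 1.8049 -0.7437]
Step 7: x=[4.2837 7.1996 13.0943 16.6114] v=[0.8540 0.1255 1.4715 -0.7354]
Step 8: x=[4.3998 7.3439 13.2935 16.4836] v=[0.5804 0.7213 0.9960 -0.6388]
Max displacement = 1.2935

Answer: 1.2935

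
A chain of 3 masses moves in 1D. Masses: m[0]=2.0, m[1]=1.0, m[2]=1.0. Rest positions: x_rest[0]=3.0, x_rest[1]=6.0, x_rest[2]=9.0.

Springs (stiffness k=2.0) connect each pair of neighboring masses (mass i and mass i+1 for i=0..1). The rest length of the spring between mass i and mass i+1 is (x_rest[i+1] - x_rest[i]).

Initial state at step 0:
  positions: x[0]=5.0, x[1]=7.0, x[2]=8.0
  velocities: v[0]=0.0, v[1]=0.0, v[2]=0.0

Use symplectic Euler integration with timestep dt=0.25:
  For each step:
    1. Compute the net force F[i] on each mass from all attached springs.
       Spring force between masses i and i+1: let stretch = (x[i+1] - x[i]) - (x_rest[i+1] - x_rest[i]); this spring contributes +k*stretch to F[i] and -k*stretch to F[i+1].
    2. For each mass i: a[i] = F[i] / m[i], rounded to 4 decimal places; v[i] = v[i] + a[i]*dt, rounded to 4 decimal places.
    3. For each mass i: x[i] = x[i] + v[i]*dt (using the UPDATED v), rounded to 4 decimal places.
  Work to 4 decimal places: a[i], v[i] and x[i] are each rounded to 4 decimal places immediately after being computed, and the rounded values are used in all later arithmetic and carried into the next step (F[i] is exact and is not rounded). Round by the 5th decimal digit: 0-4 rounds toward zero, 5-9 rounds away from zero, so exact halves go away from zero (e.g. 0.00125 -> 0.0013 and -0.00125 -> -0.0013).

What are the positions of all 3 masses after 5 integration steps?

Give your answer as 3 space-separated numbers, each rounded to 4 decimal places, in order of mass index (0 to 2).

Step 0: x=[5.0000 7.0000 8.0000] v=[0.0000 0.0000 0.0000]
Step 1: x=[4.9375 6.8750 8.2500] v=[-0.2500 -0.5000 1.0000]
Step 2: x=[4.8086 6.6797 8.7031] v=[-0.5156 -0.7813 1.8125]
Step 3: x=[4.6092 6.5034 9.2783] v=[-0.7978 -0.7052 2.3008]
Step 4: x=[4.3406 6.4372 9.8817] v=[-1.0743 -0.2649 2.4134]
Step 5: x=[4.0156 6.5395 10.4295] v=[-1.3002 0.4091 2.1912]

Answer: 4.0156 6.5395 10.4295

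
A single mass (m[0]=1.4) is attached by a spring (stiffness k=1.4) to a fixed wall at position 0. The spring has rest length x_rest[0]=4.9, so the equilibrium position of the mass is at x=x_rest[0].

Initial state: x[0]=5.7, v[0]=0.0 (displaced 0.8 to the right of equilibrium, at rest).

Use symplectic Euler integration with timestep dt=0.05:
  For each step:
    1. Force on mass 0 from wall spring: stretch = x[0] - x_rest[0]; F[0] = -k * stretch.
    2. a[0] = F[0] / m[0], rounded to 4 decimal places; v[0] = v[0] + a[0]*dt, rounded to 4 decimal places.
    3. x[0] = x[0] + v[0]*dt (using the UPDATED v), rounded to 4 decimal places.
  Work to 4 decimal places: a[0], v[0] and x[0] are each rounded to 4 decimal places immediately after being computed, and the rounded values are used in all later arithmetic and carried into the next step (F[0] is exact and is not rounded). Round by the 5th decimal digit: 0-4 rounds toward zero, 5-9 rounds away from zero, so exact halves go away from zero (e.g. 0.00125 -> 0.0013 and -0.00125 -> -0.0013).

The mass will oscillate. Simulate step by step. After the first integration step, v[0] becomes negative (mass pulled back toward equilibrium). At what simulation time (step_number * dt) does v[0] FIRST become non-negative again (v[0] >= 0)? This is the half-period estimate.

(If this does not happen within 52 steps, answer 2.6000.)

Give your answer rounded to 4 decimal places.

Answer: 2.6000

Derivation:
Step 0: x=[5.7000] v=[0.0000]
Step 1: x=[5.6980] v=[-0.0400]
Step 2: x=[5.6940] v=[-0.0799]
Step 3: x=[5.6880] v=[-0.1196]
Step 4: x=[5.6801] v=[-0.1590]
Step 5: x=[5.6702] v=[-0.1980]
Step 6: x=[5.6584] v=[-0.2365]
Step 7: x=[5.6447] v=[-0.2744]
Step 8: x=[5.6291] v=[-0.3116]
Step 9: x=[5.6117] v=[-0.3481]
Step 10: x=[5.5925] v=[-0.3837]
Step 11: x=[5.5716] v=[-0.4183]
Step 12: x=[5.5490] v=[-0.4519]
Step 13: x=[5.5248] v=[-0.4844]
Step 14: x=[5.4990] v=[-0.5156]
Step 15: x=[5.4717] v=[-0.5456]
Step 16: x=[5.4430] v=[-0.5742]
Step 17: x=[5.4129] v=[-0.6014]
Step 18: x=[5.3816] v=[-0.6270]
Step 19: x=[5.3490] v=[-0.6511]
Step 20: x=[5.3153] v=[-0.6736]
Step 21: x=[5.2806] v=[-0.6944]
Step 22: x=[5.2449] v=[-0.7134]
Step 23: x=[5.2084] v=[-0.7306]
Step 24: x=[5.1711] v=[-0.7460]
Step 25: x=[5.1331] v=[-0.7596]
Step 26: x=[5.0945] v=[-0.7713]
Step 27: x=[5.0555] v=[-0.7810]
Step 28: x=[5.0161] v=[-0.7888]
Step 29: x=[4.9764] v=[-0.7946]
Step 30: x=[4.9365] v=[-0.7984]
Step 31: x=[4.8965] v=[-0.8002]
Step 32: x=[4.8565] v=[-0.8000]
Step 33: x=[4.8166] v=[-0.7978]
Step 34: x=[4.7769] v=[-0.7936]
Step 35: x=[4.7375] v=[-0.7874]
Step 36: x=[4.6985] v=[-0.7793]
Step 37: x=[4.6600] v=[-0.7692]
Step 38: x=[4.6221] v=[-0.7572]
Step 39: x=[4.5849] v=[-0.7433]
Step 40: x=[4.5485] v=[-0.7275]
Step 41: x=[4.5130] v=[-0.7099]
Step 42: x=[4.4785] v=[-0.6906]
Step 43: x=[4.4450] v=[-0.6695]
Step 44: x=[4.4127] v=[-0.6468]
Step 45: x=[4.3816] v=[-0.6224]
Step 46: x=[4.3518] v=[-0.5965]
Step 47: x=[4.3233] v=[-0.5691]
Step 48: x=[4.2963] v=[-0.5403]
Step 49: x=[4.2708] v=[-0.5101]
Step 50: x=[4.2469] v=[-0.4786]
Step 51: x=[4.2246] v=[-0.4459]
Step 52: x=[4.2040] v=[-0.4121]
v[0] did not become non-negative within 52 steps; using fallback time=2.6000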